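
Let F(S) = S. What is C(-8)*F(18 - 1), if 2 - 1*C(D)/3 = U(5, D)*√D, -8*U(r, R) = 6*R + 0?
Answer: 102 - 612*I*√2 ≈ 102.0 - 865.5*I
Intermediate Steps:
U(r, R) = -3*R/4 (U(r, R) = -(6*R + 0)/8 = -3*R/4)
C(D) = 6 + 9*D^(3/2)/4 (C(D) = 6 - 3*(-3*D/4)*√D = 6 - (-9)*D^(3/2)/4 = 6 + 9*D^(3/2)/4)
C(-8)*F(18 - 1) = (6 + 9*(-8)^(3/2)/4)*(18 - 1) = (6 + 9*(-16*I*√2)/4)*17 = (6 - 36*I*√2)*17 = 102 - 612*I*√2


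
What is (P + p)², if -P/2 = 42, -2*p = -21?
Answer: 21609/4 ≈ 5402.3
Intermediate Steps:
p = 21/2 (p = -½*(-21) = 21/2 ≈ 10.500)
P = -84 (P = -2*42 = -84)
(P + p)² = (-84 + 21/2)² = (-147/2)² = 21609/4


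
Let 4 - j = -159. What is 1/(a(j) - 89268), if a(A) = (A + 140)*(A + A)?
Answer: 1/9510 ≈ 0.00010515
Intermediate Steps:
j = 163 (j = 4 - 1*(-159) = 4 + 159 = 163)
a(A) = 2*A*(140 + A) (a(A) = (140 + A)*(2*A) = 2*A*(140 + A))
1/(a(j) - 89268) = 1/(2*163*(140 + 163) - 89268) = 1/(2*163*303 - 89268) = 1/(98778 - 89268) = 1/9510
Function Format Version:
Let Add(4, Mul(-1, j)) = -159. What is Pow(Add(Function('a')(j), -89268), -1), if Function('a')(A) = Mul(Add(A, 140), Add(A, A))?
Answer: Rational(1, 9510) ≈ 0.00010515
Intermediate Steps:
j = 163 (j = Add(4, Mul(-1, -159)) = Add(4, 159) = 163)
Function('a')(A) = Mul(2, A, Add(140, A)) (Function('a')(A) = Mul(Add(140, A), Mul(2, A)) = Mul(2, A, Add(140, A)))
Pow(Add(Function('a')(j), -89268), -1) = Pow(Add(Mul(2, 163, Add(140, 163)), -89268), -1) = Pow(Add(Mul(2, 163, 303), -89268), -1) = Pow(Add(98778, -89268), -1) = Pow(9510, -1) = Rational(1, 9510)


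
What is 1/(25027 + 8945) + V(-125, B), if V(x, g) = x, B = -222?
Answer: -4246499/33972 ≈ -125.00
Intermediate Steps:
1/(25027 + 8945) + V(-125, B) = 1/(25027 + 8945) - 125 = 1/33972 - 125 = -4246499/33972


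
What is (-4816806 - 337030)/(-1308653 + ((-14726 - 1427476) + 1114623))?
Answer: 1288459/409058 ≈ 3.1498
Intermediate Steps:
(-4816806 - 337030)/(-1308653 + ((-14726 - 1427476) + 1114623)) = -5153836/(-1308653 + (-1442202 + 1114623)) = -5153836/(-1308653 - 327579) = -5153836/(-1636232) = -5153836*(-1/1636232) = 1288459/409058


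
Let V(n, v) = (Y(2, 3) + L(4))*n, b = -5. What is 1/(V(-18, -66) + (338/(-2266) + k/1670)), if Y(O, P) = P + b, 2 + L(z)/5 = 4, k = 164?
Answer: -946055/136280129 ≈ -0.0069420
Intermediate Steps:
L(z) = 10 (L(z) = -10 + 5*4 = -10 + 20 = 10)
Y(O, P) = -5 + P (Y(O, P) = P - 5 = -5 + P)
V(n, v) = 8*n (V(n, v) = ((-5 + 3) + 10)*n = (-2 + 10)*n = 8*n)
1/(V(-18, -66) + (338/(-2266) + k/1670)) = 1/(8*(-18) + (338/(-2266) + 164/1670)) = 1/(-144 + (338*(-1/2266) + 164*(1/1670))) = 1/(-144 + (-169/1133 + 82/835)) = 1/(-144 - 48209/946055) = 1/(-136280129/946055) = -946055/136280129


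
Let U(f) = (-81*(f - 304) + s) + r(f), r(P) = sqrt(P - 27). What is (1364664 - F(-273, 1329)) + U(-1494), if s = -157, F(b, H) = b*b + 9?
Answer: 1435607 + 39*I ≈ 1.4356e+6 + 39.0*I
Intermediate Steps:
F(b, H) = 9 + b**2 (F(b, H) = b**2 + 9 = 9 + b**2)
r(P) = sqrt(-27 + P)
U(f) = 24467 + sqrt(-27 + f) - 81*f (U(f) = (-81*(f - 304) - 157) + sqrt(-27 + f) = (-81*(-304 + f) - 157) + sqrt(-27 + f) = ((24624 - 81*f) - 157) + sqrt(-27 + f) = (24467 - 81*f) + sqrt(-27 + f) = 24467 + sqrt(-27 + f) - 81*f)
(1364664 - F(-273, 1329)) + U(-1494) = (1364664 - (9 + (-273)**2)) + (24467 + sqrt(-27 - 1494) - 81*(-1494)) = (1364664 - (9 + 74529)) + (24467 + sqrt(-1521) + 121014) = (1364664 - 1*74538) + (24467 + 39*I + 121014) = (1364664 - 74538) + (145481 + 39*I) = 1290126 + (145481 + 39*I) = 1435607 + 39*I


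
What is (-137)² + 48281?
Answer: 67050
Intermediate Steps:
(-137)² + 48281 = 18769 + 48281 = 67050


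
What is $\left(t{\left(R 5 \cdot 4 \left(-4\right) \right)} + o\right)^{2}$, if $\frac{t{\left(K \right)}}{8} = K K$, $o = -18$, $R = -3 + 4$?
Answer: $2619597124$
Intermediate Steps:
$R = 1$
$t{\left(K \right)} = 8 K^{2}$ ($t{\left(K \right)} = 8 K K = 8 K^{2}$)
$\left(t{\left(R 5 \cdot 4 \left(-4\right) \right)} + o\right)^{2} = \left(8 \left(1 \cdot 5 \cdot 4 \left(-4\right)\right)^{2} - 18\right)^{2} = \left(8 \left(1 \cdot 20 \left(-4\right)\right)^{2} - 18\right)^{2} = \left(8 \left(20 \left(-4\right)\right)^{2} - 18\right)^{2} = \left(8 \left(-80\right)^{2} - 18\right)^{2} = \left(8 \cdot 6400 - 18\right)^{2} = \left(51200 - 18\right)^{2} = 51182^{2} = 2619597124$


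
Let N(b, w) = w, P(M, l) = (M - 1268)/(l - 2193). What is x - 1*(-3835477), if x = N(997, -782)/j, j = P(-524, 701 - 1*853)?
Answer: 490810071/128 ≈ 3.8345e+6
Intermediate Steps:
P(M, l) = (-1268 + M)/(-2193 + l)
j = 256/335 (j = (-1268 - 524)/(-2193 + (701 - 1*853)) = -1792/(-2193 + (701 - 853)) = -1792/(-2193 - 152) = -1792/(-2345) = -1/2345*(-1792) = 256/335 ≈ 0.76418)
x = -130985/128 (x = -782/256/335 = -782*335/256 = -130985/128 ≈ -1023.3)
x - 1*(-3835477) = -130985/128 - 1*(-3835477) = -130985/128 + 3835477 = 490810071/128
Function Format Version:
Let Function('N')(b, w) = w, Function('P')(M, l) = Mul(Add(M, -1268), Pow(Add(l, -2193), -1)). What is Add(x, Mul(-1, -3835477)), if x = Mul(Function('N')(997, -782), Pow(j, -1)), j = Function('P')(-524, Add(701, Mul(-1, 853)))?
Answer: Rational(490810071, 128) ≈ 3.8345e+6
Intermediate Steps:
Function('P')(M, l) = Mul(Pow(Add(-2193, l), -1), Add(-1268, M)) (Function('P')(M, l) = Mul(Add(-1268, M), Pow(Add(-2193, l), -1)) = Mul(Pow(Add(-2193, l), -1), Add(-1268, M)))
j = Rational(256, 335) (j = Mul(Pow(Add(-2193, Add(701, Mul(-1, 853))), -1), Add(-1268, -524)) = Mul(Pow(Add(-2193, Add(701, -853)), -1), -1792) = Mul(Pow(Add(-2193, -152), -1), -1792) = Mul(Pow(-2345, -1), -1792) = Mul(Rational(-1, 2345), -1792) = Rational(256, 335) ≈ 0.76418)
x = Rational(-130985, 128) (x = Mul(-782, Pow(Rational(256, 335), -1)) = Mul(-782, Rational(335, 256)) = Rational(-130985, 128) ≈ -1023.3)
Add(x, Mul(-1, -3835477)) = Add(Rational(-130985, 128), Mul(-1, -3835477)) = Add(Rational(-130985, 128), 3835477) = Rational(490810071, 128)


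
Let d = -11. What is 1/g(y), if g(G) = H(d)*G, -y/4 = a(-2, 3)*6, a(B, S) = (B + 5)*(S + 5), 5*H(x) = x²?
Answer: -5/69696 ≈ -7.1740e-5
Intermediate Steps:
H(x) = x²/5
a(B, S) = (5 + B)*(5 + S)
y = -576 (y = -4*(25 + 5*(-2) + 5*3 - 2*3)*6 = -4*(25 - 10 + 15 - 6)*6 = -96*6 = -4*144 = -576)
g(G) = 121*G/5 (g(G) = ((⅕)*(-11)²)*G = ((⅕)*121)*G = 121*G/5)
1/g(y) = 1/((121/5)*(-576)) = 1/(-69696/5) = -5/69696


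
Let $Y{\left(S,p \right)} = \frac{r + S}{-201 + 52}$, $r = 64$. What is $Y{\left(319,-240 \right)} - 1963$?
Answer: $- \frac{292870}{149} \approx -1965.6$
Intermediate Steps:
$Y{\left(S,p \right)} = - \frac{64}{149} - \frac{S}{149}$ ($Y{\left(S,p \right)} = \frac{64 + S}{-201 + 52} = \frac{64 + S}{-149} = \left(64 + S\right) \left(- \frac{1}{149}\right) = - \frac{64}{149} - \frac{S}{149}$)
$Y{\left(319,-240 \right)} - 1963 = \left(- \frac{64}{149} - \frac{319}{149}\right) - 1963 = - \frac{383}{149} - 1963 = - \frac{292870}{149}$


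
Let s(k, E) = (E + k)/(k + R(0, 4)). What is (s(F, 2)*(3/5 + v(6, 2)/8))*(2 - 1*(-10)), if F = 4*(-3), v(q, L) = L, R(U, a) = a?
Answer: 51/4 ≈ 12.750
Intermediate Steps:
F = -12
s(k, E) = (E + k)/(4 + k) (s(k, E) = (E + k)/(k + 4) = (E + k)/(4 + k))
(s(F, 2)*(3/5 + v(6, 2)/8))*(2 - 1*(-10)) = (((2 - 12)/(4 - 12))*(3/5 + 2/8))*(2 - 1*(-10)) = ((-10/(-8))*(3*(⅕) + 2*(⅛)))*(2 + 10) = ((-⅛*(-10))*(⅗ + ¼))*12 = ((5/4)*(17/20))*12 = (17/16)*12 = 51/4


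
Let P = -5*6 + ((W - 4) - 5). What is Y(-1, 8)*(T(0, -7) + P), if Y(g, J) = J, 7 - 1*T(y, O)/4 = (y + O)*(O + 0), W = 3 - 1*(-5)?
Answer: -1592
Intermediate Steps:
W = 8 (W = 3 + 5 = 8)
T(y, O) = 28 - 4*O*(O + y) (T(y, O) = 28 - 4*(y + O)*(O + 0) = 28 - 4*(O + y)*O = 28 - 4*O*(O + y))
P = -31 (P = -5*6 + ((8 - 4) - 5) = -30 + (4 - 5) = -30 - 1 = -31)
Y(-1, 8)*(T(0, -7) + P) = 8*((28 - 4*(-7)**2 - 4*(-7)*0) - 31) = 8*((28 - 4*49 + 0) - 31) = 8*((28 - 196 + 0) - 31) = 8*(-168 - 31) = 8*(-199) = -1592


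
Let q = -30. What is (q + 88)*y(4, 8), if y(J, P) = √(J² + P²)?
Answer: 232*√5 ≈ 518.77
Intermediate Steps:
(q + 88)*y(4, 8) = (-30 + 88)*√(4² + 8²) = 58*√(16 + 64) = 58*√80 = 58*(4*√5) = 232*√5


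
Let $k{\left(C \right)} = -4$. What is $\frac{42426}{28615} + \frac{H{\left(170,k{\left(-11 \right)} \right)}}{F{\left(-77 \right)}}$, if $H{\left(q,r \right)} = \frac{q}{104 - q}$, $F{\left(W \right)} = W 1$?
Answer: $\frac{110236741}{72710715} \approx 1.5161$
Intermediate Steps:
$F{\left(W \right)} = W$
$\frac{42426}{28615} + \frac{H{\left(170,k{\left(-11 \right)} \right)}}{F{\left(-77 \right)}} = \frac{42426}{28615} + \frac{\left(-1\right) 170 \frac{1}{-104 + 170}}{-77} = 42426 \cdot \frac{1}{28615} + \left(-1\right) 170 \cdot \frac{1}{66} \left(- \frac{1}{77}\right) = \frac{42426}{28615} + \left(-1\right) 170 \cdot \frac{1}{66} \left(- \frac{1}{77}\right) = \frac{42426}{28615} - - \frac{85}{2541} = \frac{42426}{28615} + \frac{85}{2541} = \frac{110236741}{72710715}$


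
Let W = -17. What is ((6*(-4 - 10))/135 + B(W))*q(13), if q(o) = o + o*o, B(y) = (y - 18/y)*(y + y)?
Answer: 4433884/45 ≈ 98531.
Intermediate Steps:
B(y) = 2*y*(y - 18/y) (B(y) = (y - 18/y)*(2*y) = 2*y*(y - 18/y))
q(o) = o + o²
((6*(-4 - 10))/135 + B(W))*q(13) = ((6*(-4 - 10))/135 + (-36 + 2*(-17)²))*(13*(1 + 13)) = ((6*(-14))*(1/135) + (-36 + 2*289))*(13*14) = (-84*1/135 + (-36 + 578))*182 = (-28/45 + 542)*182 = (24362/45)*182 = 4433884/45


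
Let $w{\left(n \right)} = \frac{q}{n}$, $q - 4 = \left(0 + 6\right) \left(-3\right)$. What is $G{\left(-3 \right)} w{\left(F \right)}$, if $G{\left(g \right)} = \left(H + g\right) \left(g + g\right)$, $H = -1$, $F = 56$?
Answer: $-6$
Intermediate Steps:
$q = -14$ ($q = 4 + \left(0 + 6\right) \left(-3\right) = 4 + 6 \left(-3\right) = 4 - 18 = -14$)
$G{\left(g \right)} = 2 g \left(-1 + g\right)$ ($G{\left(g \right)} = \left(-1 + g\right) \left(g + g\right) = \left(-1 + g\right) 2 g = 2 g \left(-1 + g\right)$)
$w{\left(n \right)} = - \frac{14}{n}$
$G{\left(-3 \right)} w{\left(F \right)} = 2 \left(-3\right) \left(-1 - 3\right) \left(- \frac{14}{56}\right) = 2 \left(-3\right) \left(-4\right) \left(\left(-14\right) \frac{1}{56}\right) = 24 \left(- \frac{1}{4}\right) = -6$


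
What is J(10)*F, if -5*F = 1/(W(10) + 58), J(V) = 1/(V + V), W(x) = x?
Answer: -1/6800 ≈ -0.00014706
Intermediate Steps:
J(V) = 1/(2*V)
F = -1/340 (F = -1/(5*(10 + 58)) = -1/5/68 = -1/5*1/68 = -1/340 ≈ -0.0029412)
J(10)*F = ((1/2)/10)*(-1/340) = ((1/2)*(1/10))*(-1/340) = (1/20)*(-1/340) = -1/6800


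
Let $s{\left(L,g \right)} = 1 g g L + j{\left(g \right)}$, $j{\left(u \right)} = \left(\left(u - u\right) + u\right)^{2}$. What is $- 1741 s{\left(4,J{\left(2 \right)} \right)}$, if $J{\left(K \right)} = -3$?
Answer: $-78345$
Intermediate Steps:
$j{\left(u \right)} = u^{2}$ ($j{\left(u \right)} = \left(0 + u\right)^{2} = u^{2}$)
$s{\left(L,g \right)} = g^{2} + L g^{2}$ ($s{\left(L,g \right)} = 1 g g L + g^{2} = g g L + g^{2} = g^{2} L + g^{2} = L g^{2} + g^{2} = g^{2} + L g^{2}$)
$- 1741 s{\left(4,J{\left(2 \right)} \right)} = - 1741 \left(-3\right)^{2} \left(1 + 4\right) = - 1741 \cdot 9 \cdot 5 = - 1741 \cdot 45 = \left(-1\right) 78345 = -78345$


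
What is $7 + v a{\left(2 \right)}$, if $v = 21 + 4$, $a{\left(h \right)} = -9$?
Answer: $-218$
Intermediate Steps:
$v = 25$
$7 + v a{\left(2 \right)} = 7 + 25 \left(-9\right) = 7 - 225 = -218$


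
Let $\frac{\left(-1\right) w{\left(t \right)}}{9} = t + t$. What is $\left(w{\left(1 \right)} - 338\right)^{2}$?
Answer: $126736$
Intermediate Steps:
$w{\left(t \right)} = - 18 t$ ($w{\left(t \right)} = - 9 \left(t + t\right) = - 9 \cdot 2 t = - 18 t$)
$\left(w{\left(1 \right)} - 338\right)^{2} = \left(\left(-18\right) 1 - 338\right)^{2} = \left(-18 - 338\right)^{2} = \left(-356\right)^{2} = 126736$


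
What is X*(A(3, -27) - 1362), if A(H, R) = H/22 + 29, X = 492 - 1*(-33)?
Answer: -15394575/22 ≈ -6.9975e+5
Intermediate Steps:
X = 525 (X = 492 + 33 = 525)
A(H, R) = 29 + H/22 (A(H, R) = H/22 + 29 = 29 + H/22)
X*(A(3, -27) - 1362) = 525*((29 + (1/22)*3) - 1362) = 525*((29 + 3/22) - 1362) = 525*(641/22 - 1362) = 525*(-29323/22) = -15394575/22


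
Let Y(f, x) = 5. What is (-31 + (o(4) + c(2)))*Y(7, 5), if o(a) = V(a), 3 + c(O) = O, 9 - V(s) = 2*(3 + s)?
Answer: -185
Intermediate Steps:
V(s) = 3 - 2*s (V(s) = 9 - 2*(3 + s) = 9 - (6 + 2*s) = 9 + (-6 - 2*s) = 3 - 2*s)
c(O) = -3 + O
o(a) = 3 - 2*a
(-31 + (o(4) + c(2)))*Y(7, 5) = (-31 + ((3 - 2*4) + (-3 + 2)))*5 = (-31 + ((3 - 8) - 1))*5 = (-31 + (-5 - 1))*5 = (-31 - 6)*5 = -37*5 = -185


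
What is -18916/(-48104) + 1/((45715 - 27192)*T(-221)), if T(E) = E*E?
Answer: 4278240447573/10879703843918 ≈ 0.39323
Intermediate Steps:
T(E) = E**2
-18916/(-48104) + 1/((45715 - 27192)*T(-221)) = -18916/(-48104) + 1/((45715 - 27192)*((-221)**2)) = -18916*(-1/48104) + 1/(18523*48841) = 4729/12026 + (1/18523)*(1/48841) = 4729/12026 + 1/904681843 = 4278240447573/10879703843918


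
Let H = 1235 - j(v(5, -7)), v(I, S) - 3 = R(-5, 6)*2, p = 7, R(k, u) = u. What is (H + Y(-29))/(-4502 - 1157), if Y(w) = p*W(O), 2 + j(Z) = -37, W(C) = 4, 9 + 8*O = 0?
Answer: -1302/5659 ≈ -0.23008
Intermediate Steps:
O = -9/8 (O = -9/8 + (1/8)*0 = -9/8 + 0 = -9/8 ≈ -1.1250)
v(I, S) = 15 (v(I, S) = 3 + 6*2 = 3 + 12 = 15)
j(Z) = -39 (j(Z) = -2 - 37 = -39)
Y(w) = 28 (Y(w) = 7*4 = 28)
H = 1274 (H = 1235 - 1*(-39) = 1235 + 39 = 1274)
(H + Y(-29))/(-4502 - 1157) = (1274 + 28)/(-4502 - 1157) = 1302/(-5659) = 1302*(-1/5659) = -1302/5659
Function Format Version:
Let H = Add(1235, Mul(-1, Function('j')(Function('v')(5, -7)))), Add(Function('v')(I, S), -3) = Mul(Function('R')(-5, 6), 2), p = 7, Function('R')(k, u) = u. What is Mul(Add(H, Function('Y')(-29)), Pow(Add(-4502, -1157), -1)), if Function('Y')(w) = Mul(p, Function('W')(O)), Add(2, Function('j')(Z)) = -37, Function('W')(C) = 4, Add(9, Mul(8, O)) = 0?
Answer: Rational(-1302, 5659) ≈ -0.23008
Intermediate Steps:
O = Rational(-9, 8) (O = Add(Rational(-9, 8), Mul(Rational(1, 8), 0)) = Add(Rational(-9, 8), 0) = Rational(-9, 8) ≈ -1.1250)
Function('v')(I, S) = 15 (Function('v')(I, S) = Add(3, Mul(6, 2)) = Add(3, 12) = 15)
Function('j')(Z) = -39 (Function('j')(Z) = Add(-2, -37) = -39)
Function('Y')(w) = 28 (Function('Y')(w) = Mul(7, 4) = 28)
H = 1274 (H = Add(1235, Mul(-1, -39)) = Add(1235, 39) = 1274)
Mul(Add(H, Function('Y')(-29)), Pow(Add(-4502, -1157), -1)) = Mul(Add(1274, 28), Pow(Add(-4502, -1157), -1)) = Mul(1302, Pow(-5659, -1)) = Mul(1302, Rational(-1, 5659)) = Rational(-1302, 5659)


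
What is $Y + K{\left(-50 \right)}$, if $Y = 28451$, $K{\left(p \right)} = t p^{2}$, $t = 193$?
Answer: $510951$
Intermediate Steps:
$K{\left(p \right)} = 193 p^{2}$
$Y + K{\left(-50 \right)} = 28451 + 193 \left(-50\right)^{2} = 28451 + 193 \cdot 2500 = 28451 + 482500 = 510951$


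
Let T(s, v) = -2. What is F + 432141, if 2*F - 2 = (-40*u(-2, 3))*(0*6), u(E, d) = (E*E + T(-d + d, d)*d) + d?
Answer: 432142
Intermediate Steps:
u(E, d) = E² - d (u(E, d) = (E*E - 2*d) + d = (E² - 2*d) + d = E² - d)
F = 1 (F = 1 + ((-40*((-2)² - 1*3))*(0*6))/2 = 1 + (-40*(4 - 3)*0)/2 = 1 + (-40*1*0)/2 = 1 + (-40*0)/2 = 1 + (½)*0 = 1 + 0 = 1)
F + 432141 = 1 + 432141 = 432142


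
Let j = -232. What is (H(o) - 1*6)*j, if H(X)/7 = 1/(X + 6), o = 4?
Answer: 6148/5 ≈ 1229.6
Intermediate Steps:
H(X) = 7/(6 + X) (H(X) = 7/(X + 6) = 7/(6 + X))
(H(o) - 1*6)*j = (7/(6 + 4) - 1*6)*(-232) = (7/10 - 6)*(-232) = -53/10*(-232) = 6148/5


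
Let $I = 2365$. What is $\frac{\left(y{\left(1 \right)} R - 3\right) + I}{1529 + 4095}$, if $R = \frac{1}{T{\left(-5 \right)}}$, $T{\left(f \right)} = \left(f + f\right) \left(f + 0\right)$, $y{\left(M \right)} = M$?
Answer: $\frac{118101}{281200} \approx 0.41999$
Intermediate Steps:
$T{\left(f \right)} = 2 f^{2}$ ($T{\left(f \right)} = 2 f f = 2 f^{2}$)
$R = \frac{1}{50}$ ($R = \frac{1}{2 \left(-5\right)^{2}} = \frac{1}{2 \cdot 25} = \frac{1}{50} \approx 0.02$)
$\frac{\left(y{\left(1 \right)} R - 3\right) + I}{1529 + 4095} = \frac{\left(1 \cdot \frac{1}{50} - 3\right) + 2365}{1529 + 4095} = \frac{\left(\frac{1}{50} - 3\right) + 2365}{5624} = \left(- \frac{149}{50} + 2365\right) \frac{1}{5624} = \frac{118101}{50} \cdot \frac{1}{5624} = \frac{118101}{281200}$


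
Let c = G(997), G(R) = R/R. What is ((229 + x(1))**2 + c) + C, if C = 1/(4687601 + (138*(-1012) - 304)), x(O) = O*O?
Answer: 240574756542/4547641 ≈ 52901.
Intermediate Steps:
G(R) = 1
x(O) = O**2
C = 1/4547641 (C = 1/(4687601 + (-139656 - 304)) = 1/(4687601 - 139960) = 1/4547641 ≈ 2.1989e-7)
c = 1
((229 + x(1))**2 + c) + C = ((229 + 1**2)**2 + 1) + 1/4547641 = ((229 + 1)**2 + 1) + 1/4547641 = (230**2 + 1) + 1/4547641 = (52900 + 1) + 1/4547641 = 52901 + 1/4547641 = 240574756542/4547641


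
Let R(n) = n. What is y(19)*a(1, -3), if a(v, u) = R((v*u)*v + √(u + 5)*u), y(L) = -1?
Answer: 3 + 3*√2 ≈ 7.2426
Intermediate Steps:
a(v, u) = u*v² + u*√(5 + u) (a(v, u) = (v*u)*v + √(u + 5)*u = (u*v)*v + √(5 + u)*u = u*v² + u*√(5 + u))
y(19)*a(1, -3) = -(-3)*(1² + √(5 - 3)) = -(-3)*(1 + √2) = -(-3 - 3*√2) = 3 + 3*√2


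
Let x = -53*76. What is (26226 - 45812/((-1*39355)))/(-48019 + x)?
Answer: -1032170042/2048309685 ≈ -0.50391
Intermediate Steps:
x = -4028
(26226 - 45812/((-1*39355)))/(-48019 + x) = (26226 - 45812/((-1*39355)))/(-48019 - 4028) = (26226 - 45812/(-39355))/(-52047) = (26226 - 45812*(-1/39355))*(-1/52047) = (26226 + 45812/39355)*(-1/52047) = (1032170042/39355)*(-1/52047) = -1032170042/2048309685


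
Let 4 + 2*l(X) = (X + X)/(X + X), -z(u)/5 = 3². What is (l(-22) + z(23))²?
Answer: 8649/4 ≈ 2162.3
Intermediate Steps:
z(u) = -45 (z(u) = -5*3² = -5*9 = -45)
l(X) = -3/2 (l(X) = -2 + ((X + X)/(X + X))/2 = -2 + ((2*X)/((2*X)))/2 = -2 + ((2*X)*(1/(2*X)))/2 = -2 + (½)*1 = -2 + ½ = -3/2)
(l(-22) + z(23))² = (-3/2 - 45)² = (-93/2)² = 8649/4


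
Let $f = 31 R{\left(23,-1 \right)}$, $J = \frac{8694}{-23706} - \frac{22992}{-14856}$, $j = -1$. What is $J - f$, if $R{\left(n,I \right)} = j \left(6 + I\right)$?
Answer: $\frac{42440758}{271741} \approx 156.18$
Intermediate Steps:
$R{\left(n,I \right)} = -6 - I$ ($R{\left(n,I \right)} = - (6 + I) = -6 - I$)
$J = \frac{320903}{271741}$ ($J = 8694 \left(- \frac{1}{23706}\right) - - \frac{958}{619} = - \frac{161}{439} + \frac{958}{619} = \frac{320903}{271741} \approx 1.1809$)
$f = -155$ ($f = 31 \left(-6 - -1\right) = 31 \left(-6 + 1\right) = 31 \left(-5\right) = -155$)
$J - f = \frac{320903}{271741} - -155 = \frac{320903}{271741} + 155 = \frac{42440758}{271741}$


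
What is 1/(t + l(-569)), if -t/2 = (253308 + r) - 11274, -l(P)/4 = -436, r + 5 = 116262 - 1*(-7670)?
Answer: -1/730178 ≈ -1.3695e-6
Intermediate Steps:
r = 123927 (r = -5 + (116262 - 1*(-7670)) = -5 + (116262 + 7670) = -5 + 123932 = 123927)
l(P) = 1744 (l(P) = -4*(-436) = 1744)
t = -731922 (t = -2*((253308 + 123927) - 11274) = -2*(377235 - 11274) = -2*365961 = -731922)
1/(t + l(-569)) = 1/(-731922 + 1744) = 1/(-730178) = -1/730178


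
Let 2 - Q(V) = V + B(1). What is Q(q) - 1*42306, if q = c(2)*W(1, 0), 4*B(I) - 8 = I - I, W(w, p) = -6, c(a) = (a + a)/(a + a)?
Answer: -42300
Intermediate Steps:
c(a) = 1 (c(a) = (2*a)/((2*a)) = (2*a)*(1/(2*a)) = 1)
B(I) = 2 (B(I) = 2 + (I - I)/4 = 2 + (1/4)*0 = 2 + 0 = 2)
q = -6 (q = 1*(-6) = -6)
Q(V) = -V (Q(V) = 2 - (V + 2) = 2 - (2 + V) = 2 + (-2 - V) = -V)
Q(q) - 1*42306 = -1*(-6) - 1*42306 = 6 - 42306 = -42300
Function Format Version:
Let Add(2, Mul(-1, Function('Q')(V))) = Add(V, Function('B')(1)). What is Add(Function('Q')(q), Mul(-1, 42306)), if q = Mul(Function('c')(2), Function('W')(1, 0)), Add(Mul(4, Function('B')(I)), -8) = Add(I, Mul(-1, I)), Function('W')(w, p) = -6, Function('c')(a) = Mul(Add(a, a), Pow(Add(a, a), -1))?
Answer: -42300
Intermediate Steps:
Function('c')(a) = 1 (Function('c')(a) = Mul(Mul(2, a), Pow(Mul(2, a), -1)) = Mul(Mul(2, a), Mul(Rational(1, 2), Pow(a, -1))) = 1)
Function('B')(I) = 2 (Function('B')(I) = Add(2, Mul(Rational(1, 4), Add(I, Mul(-1, I)))) = Add(2, Mul(Rational(1, 4), 0)) = Add(2, 0) = 2)
q = -6 (q = Mul(1, -6) = -6)
Function('Q')(V) = Mul(-1, V) (Function('Q')(V) = Add(2, Mul(-1, Add(V, 2))) = Add(2, Mul(-1, Add(2, V))) = Add(2, Add(-2, Mul(-1, V))) = Mul(-1, V))
Add(Function('Q')(q), Mul(-1, 42306)) = Add(Mul(-1, -6), Mul(-1, 42306)) = Add(6, -42306) = -42300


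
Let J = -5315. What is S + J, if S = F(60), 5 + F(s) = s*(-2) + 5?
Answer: -5435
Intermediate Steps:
F(s) = -2*s (F(s) = -5 + (s*(-2) + 5) = -5 + (-2*s + 5) = -5 + (5 - 2*s) = -2*s)
S = -120 (S = -2*60 = -120)
S + J = -120 - 5315 = -5435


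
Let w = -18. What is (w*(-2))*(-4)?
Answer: -144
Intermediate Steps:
(w*(-2))*(-4) = -18*(-2)*(-4) = 36*(-4) = -144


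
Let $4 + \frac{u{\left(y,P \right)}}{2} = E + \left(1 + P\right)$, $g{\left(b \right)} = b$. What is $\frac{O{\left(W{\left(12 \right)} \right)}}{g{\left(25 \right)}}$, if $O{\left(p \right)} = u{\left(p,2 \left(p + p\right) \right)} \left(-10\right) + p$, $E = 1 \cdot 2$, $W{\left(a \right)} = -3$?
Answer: $\frac{257}{25} \approx 10.28$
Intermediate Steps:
$E = 2$
$u{\left(y,P \right)} = -2 + 2 P$ ($u{\left(y,P \right)} = -8 + 2 \left(2 + \left(1 + P\right)\right) = -8 + 2 \left(3 + P\right) = -8 + \left(6 + 2 P\right) = -2 + 2 P$)
$O{\left(p \right)} = 20 - 79 p$ ($O{\left(p \right)} = \left(-2 + 2 \cdot 2 \left(p + p\right)\right) \left(-10\right) + p = \left(-2 + 2 \cdot 2 \cdot 2 p\right) \left(-10\right) + p = \left(-2 + 2 \cdot 4 p\right) \left(-10\right) + p = \left(-2 + 8 p\right) \left(-10\right) + p = \left(20 - 80 p\right) + p = 20 - 79 p$)
$\frac{O{\left(W{\left(12 \right)} \right)}}{g{\left(25 \right)}} = \frac{20 - -237}{25} = \left(20 + 237\right) \frac{1}{25} = 257 \cdot \frac{1}{25} = \frac{257}{25}$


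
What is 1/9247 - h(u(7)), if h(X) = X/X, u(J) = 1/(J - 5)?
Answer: -9246/9247 ≈ -0.99989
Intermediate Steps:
u(J) = 1/(-5 + J)
h(X) = 1
1/9247 - h(u(7)) = 1/9247 - 1*1 = 1/9247 - 1 = -9246/9247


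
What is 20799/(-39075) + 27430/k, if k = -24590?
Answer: -52775822/32028475 ≈ -1.6478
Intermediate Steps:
20799/(-39075) + 27430/k = 20799/(-39075) + 27430/(-24590) = 20799*(-1/39075) + 27430*(-1/24590) = -6933/13025 - 2743/2459 = -52775822/32028475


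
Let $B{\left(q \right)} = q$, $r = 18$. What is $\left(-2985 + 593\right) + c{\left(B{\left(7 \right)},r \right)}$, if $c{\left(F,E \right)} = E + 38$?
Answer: $-2336$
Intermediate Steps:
$c{\left(F,E \right)} = 38 + E$
$\left(-2985 + 593\right) + c{\left(B{\left(7 \right)},r \right)} = \left(-2985 + 593\right) + \left(38 + 18\right) = -2392 + 56 = -2336$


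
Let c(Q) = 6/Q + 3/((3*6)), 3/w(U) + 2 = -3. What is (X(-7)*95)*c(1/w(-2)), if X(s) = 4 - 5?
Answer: 1957/6 ≈ 326.17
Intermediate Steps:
w(U) = -⅗ (w(U) = 3/(-2 - 3) = 3/(-5) = 3*(-⅕) = -⅗)
X(s) = -1
c(Q) = ⅙ + 6/Q (c(Q) = 6/Q + 3/18 = 6/Q + 3*(1/18) = 6/Q + ⅙ = ⅙ + 6/Q)
(X(-7)*95)*c(1/w(-2)) = (-1*95)*((36 + 1/(-⅗))/(6*(1/(-⅗)))) = -95*(36 - 5/3)/(6*(-5/3)) = -95*(-3)*103/(6*5*3) = -95*(-103/30) = 1957/6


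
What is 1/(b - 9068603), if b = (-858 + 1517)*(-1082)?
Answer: -1/9781641 ≈ -1.0223e-7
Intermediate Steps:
b = -713038 (b = 659*(-1082) = -713038)
1/(b - 9068603) = 1/(-713038 - 9068603) = 1/(-9781641) = -1/9781641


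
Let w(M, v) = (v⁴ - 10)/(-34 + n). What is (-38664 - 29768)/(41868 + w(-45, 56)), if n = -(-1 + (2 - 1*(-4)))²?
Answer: 2018744/3682137 ≈ 0.54825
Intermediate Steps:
n = -25 (n = -(-1 + (2 + 4))² = -(-1 + 6)² = -1*5² = -1*25 = -25)
w(M, v) = 10/59 - v⁴/59 (w(M, v) = (v⁴ - 10)/(-34 - 25) = (-10 + v⁴)/(-59) = (-10 + v⁴)*(-1/59) = 10/59 - v⁴/59)
(-38664 - 29768)/(41868 + w(-45, 56)) = (-38664 - 29768)/(41868 + (10/59 - 1/59*56⁴)) = -68432/(41868 + (10/59 - 1/59*9834496)) = -68432/(41868 + (10/59 - 9834496/59)) = -68432/(41868 - 9834486/59) = -68432/(-7364274/59) = -68432*(-59/7364274) = 2018744/3682137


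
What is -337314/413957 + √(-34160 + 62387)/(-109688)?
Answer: -337314/413957 - 97*√3/109688 ≈ -0.81638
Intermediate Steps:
-337314/413957 + √(-34160 + 62387)/(-109688) = -337314*1/413957 + √28227*(-1/109688) = -337314/413957 + (97*√3)*(-1/109688) = -337314/413957 - 97*√3/109688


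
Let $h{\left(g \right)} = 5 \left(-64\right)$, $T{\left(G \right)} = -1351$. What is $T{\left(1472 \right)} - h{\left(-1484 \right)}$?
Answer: $-1031$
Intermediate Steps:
$h{\left(g \right)} = -320$
$T{\left(1472 \right)} - h{\left(-1484 \right)} = -1351 - -320 = -1351 + 320 = -1031$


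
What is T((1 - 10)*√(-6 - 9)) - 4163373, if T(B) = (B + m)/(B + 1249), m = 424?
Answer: -6499924010777/1561216 - 7425*I*√15/1561216 ≈ -4.1634e+6 - 0.01842*I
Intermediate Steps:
T(B) = (424 + B)/(1249 + B) (T(B) = (B + 424)/(B + 1249) = (424 + B)/(1249 + B))
T((1 - 10)*√(-6 - 9)) - 4163373 = (424 + (1 - 10)*√(-6 - 9))/(1249 + (1 - 10)*√(-6 - 9)) - 4163373 = (424 - 9*I*√15)/(1249 - 9*I*√15) - 4163373 = -4163373 + (424 - 9*I*√15)/(1249 - 9*I*√15)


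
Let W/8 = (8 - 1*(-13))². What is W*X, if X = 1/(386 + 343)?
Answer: 392/81 ≈ 4.8395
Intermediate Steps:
W = 3528 (W = 8*(8 - 1*(-13))² = 8*(8 + 13)² = 8*21² = 8*441 = 3528)
X = 1/729 ≈ 0.0013717
W*X = 3528*(1/729) = 392/81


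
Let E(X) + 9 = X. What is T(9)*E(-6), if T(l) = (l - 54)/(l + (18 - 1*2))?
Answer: 27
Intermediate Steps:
T(l) = (-54 + l)/(16 + l) (T(l) = (-54 + l)/(l + (18 - 2)) = (-54 + l)/(l + 16) = (-54 + l)/(16 + l))
E(X) = -9 + X
T(9)*E(-6) = ((-54 + 9)/(16 + 9))*(-9 - 6) = (-45/25)*(-15) = ((1/25)*(-45))*(-15) = -9/5*(-15) = 27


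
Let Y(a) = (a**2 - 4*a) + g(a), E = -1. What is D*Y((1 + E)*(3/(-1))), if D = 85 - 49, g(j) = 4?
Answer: 144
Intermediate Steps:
Y(a) = 4 + a**2 - 4*a (Y(a) = (a**2 - 4*a) + 4 = 4 + a**2 - 4*a)
D = 36
D*Y((1 + E)*(3/(-1))) = 36*(4 + ((1 - 1)*(3/(-1)))**2 - 4*(1 - 1)*3/(-1)) = 36*(4 + (0*(3*(-1)))**2 - 0*3*(-1)) = 36*(4 + (0*(-3))**2 - 0*(-3)) = 36*(4 + 0**2 - 4*0) = 36*(4 + 0 + 0) = 36*4 = 144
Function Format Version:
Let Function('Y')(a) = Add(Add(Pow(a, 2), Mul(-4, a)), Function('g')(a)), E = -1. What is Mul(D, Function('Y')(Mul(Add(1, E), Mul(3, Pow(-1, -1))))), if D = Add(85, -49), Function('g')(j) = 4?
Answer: 144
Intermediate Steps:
Function('Y')(a) = Add(4, Pow(a, 2), Mul(-4, a)) (Function('Y')(a) = Add(Add(Pow(a, 2), Mul(-4, a)), 4) = Add(4, Pow(a, 2), Mul(-4, a)))
D = 36
Mul(D, Function('Y')(Mul(Add(1, E), Mul(3, Pow(-1, -1))))) = Mul(36, Add(4, Pow(Mul(Add(1, -1), Mul(3, Pow(-1, -1))), 2), Mul(-4, Mul(Add(1, -1), Mul(3, Pow(-1, -1)))))) = Mul(36, Add(4, Pow(Mul(0, Mul(3, -1)), 2), Mul(-4, Mul(0, Mul(3, -1))))) = Mul(36, Add(4, Pow(Mul(0, -3), 2), Mul(-4, Mul(0, -3)))) = Mul(36, Add(4, Pow(0, 2), Mul(-4, 0))) = Mul(36, Add(4, 0, 0)) = Mul(36, 4) = 144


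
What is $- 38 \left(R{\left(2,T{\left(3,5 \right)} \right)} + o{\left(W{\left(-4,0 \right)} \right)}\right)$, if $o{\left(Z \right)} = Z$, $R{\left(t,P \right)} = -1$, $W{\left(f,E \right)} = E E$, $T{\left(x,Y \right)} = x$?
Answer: $38$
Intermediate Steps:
$W{\left(f,E \right)} = E^{2}$
$- 38 \left(R{\left(2,T{\left(3,5 \right)} \right)} + o{\left(W{\left(-4,0 \right)} \right)}\right) = - 38 \left(-1 + 0^{2}\right) = - 38 \left(-1 + 0\right) = \left(-38\right) \left(-1\right) = 38$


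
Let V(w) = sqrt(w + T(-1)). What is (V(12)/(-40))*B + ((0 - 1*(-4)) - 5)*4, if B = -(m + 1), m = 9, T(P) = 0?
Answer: -4 + sqrt(3)/2 ≈ -3.1340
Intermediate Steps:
V(w) = sqrt(w) (V(w) = sqrt(w + 0) = sqrt(w))
B = -10 (B = -(9 + 1) = -1*10 = -10)
(V(12)/(-40))*B + ((0 - 1*(-4)) - 5)*4 = (sqrt(12)/(-40))*(-10) + ((0 - 1*(-4)) - 5)*4 = ((2*sqrt(3))*(-1/40))*(-10) + ((0 + 4) - 5)*4 = -sqrt(3)/20*(-10) + (4 - 5)*4 = sqrt(3)/2 - 1*4 = sqrt(3)/2 - 4 = -4 + sqrt(3)/2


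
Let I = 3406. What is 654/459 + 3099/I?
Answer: 1216655/521118 ≈ 2.3347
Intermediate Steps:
654/459 + 3099/I = 654/459 + 3099/3406 = 654*(1/459) + 3099*(1/3406) = 218/153 + 3099/3406 = 1216655/521118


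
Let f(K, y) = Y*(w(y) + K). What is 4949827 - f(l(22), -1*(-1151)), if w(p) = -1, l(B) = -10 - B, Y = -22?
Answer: 4949101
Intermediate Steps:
f(K, y) = 22 - 22*K (f(K, y) = -22*(-1 + K) = 22 - 22*K)
4949827 - f(l(22), -1*(-1151)) = 4949827 - (22 - 22*(-10 - 1*22)) = 4949827 - (22 - 22*(-10 - 22)) = 4949827 - (22 - 22*(-32)) = 4949827 - (22 + 704) = 4949827 - 1*726 = 4949827 - 726 = 4949101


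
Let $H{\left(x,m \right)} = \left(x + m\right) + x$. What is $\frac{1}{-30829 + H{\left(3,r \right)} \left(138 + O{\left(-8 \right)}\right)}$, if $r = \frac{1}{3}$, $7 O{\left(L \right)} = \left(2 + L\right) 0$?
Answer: $- \frac{1}{29955} \approx -3.3383 \cdot 10^{-5}$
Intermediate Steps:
$O{\left(L \right)} = 0$ ($O{\left(L \right)} = \frac{\left(2 + L\right) 0}{7} = \frac{1}{7} \cdot 0 = 0$)
$r = \frac{1}{3} \approx 0.33333$
$H{\left(x,m \right)} = m + 2 x$ ($H{\left(x,m \right)} = \left(m + x\right) + x = m + 2 x$)
$\frac{1}{-30829 + H{\left(3,r \right)} \left(138 + O{\left(-8 \right)}\right)} = \frac{1}{-30829 + \left(\frac{1}{3} + 2 \cdot 3\right) \left(138 + 0\right)} = \frac{1}{-30829 + \left(\frac{1}{3} + 6\right) 138} = \frac{1}{-30829 + \frac{19}{3} \cdot 138} = \frac{1}{-30829 + 874} = \frac{1}{-29955} = - \frac{1}{29955}$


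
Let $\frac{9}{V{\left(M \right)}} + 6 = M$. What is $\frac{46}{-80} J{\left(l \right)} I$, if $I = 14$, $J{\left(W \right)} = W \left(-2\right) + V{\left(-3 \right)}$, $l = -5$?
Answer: $- \frac{1449}{20} \approx -72.45$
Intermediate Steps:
$V{\left(M \right)} = \frac{9}{-6 + M}$
$J{\left(W \right)} = -1 - 2 W$ ($J{\left(W \right)} = W \left(-2\right) + \frac{9}{-6 - 3} = - 2 W + \frac{9}{-9} = - 2 W + 9 \left(- \frac{1}{9}\right) = - 2 W - 1 = -1 - 2 W$)
$\frac{46}{-80} J{\left(l \right)} I = \frac{46}{-80} \left(-1 - -10\right) 14 = 46 \left(- \frac{1}{80}\right) \left(-1 + 10\right) 14 = \left(- \frac{23}{40}\right) 9 \cdot 14 = \left(- \frac{207}{40}\right) 14 = - \frac{1449}{20}$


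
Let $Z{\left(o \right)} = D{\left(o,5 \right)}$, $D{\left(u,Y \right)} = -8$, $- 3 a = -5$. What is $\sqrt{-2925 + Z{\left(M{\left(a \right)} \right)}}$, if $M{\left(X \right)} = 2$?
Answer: $i \sqrt{2933} \approx 54.157 i$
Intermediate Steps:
$a = \frac{5}{3}$ ($a = \left(- \frac{1}{3}\right) \left(-5\right) = \frac{5}{3} \approx 1.6667$)
$Z{\left(o \right)} = -8$
$\sqrt{-2925 + Z{\left(M{\left(a \right)} \right)}} = \sqrt{-2925 - 8} = \sqrt{-2933} = i \sqrt{2933}$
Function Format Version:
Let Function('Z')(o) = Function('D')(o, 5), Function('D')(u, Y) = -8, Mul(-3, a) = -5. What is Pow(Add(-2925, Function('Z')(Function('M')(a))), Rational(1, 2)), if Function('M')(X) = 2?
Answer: Mul(I, Pow(2933, Rational(1, 2))) ≈ Mul(54.157, I)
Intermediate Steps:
a = Rational(5, 3) (a = Mul(Rational(-1, 3), -5) = Rational(5, 3) ≈ 1.6667)
Function('Z')(o) = -8
Pow(Add(-2925, Function('Z')(Function('M')(a))), Rational(1, 2)) = Pow(Add(-2925, -8), Rational(1, 2)) = Pow(-2933, Rational(1, 2)) = Mul(I, Pow(2933, Rational(1, 2)))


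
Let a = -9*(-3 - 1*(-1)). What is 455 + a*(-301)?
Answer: -4963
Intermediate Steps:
a = 18 (a = -9*(-3 + 1) = -9*(-2) = 18)
455 + a*(-301) = 455 + 18*(-301) = 455 - 5418 = -4963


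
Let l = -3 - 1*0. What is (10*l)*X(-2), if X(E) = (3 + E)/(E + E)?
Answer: 15/2 ≈ 7.5000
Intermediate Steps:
X(E) = (3 + E)/(2*E) (X(E) = (3 + E)/((2*E)) = (3 + E)*(1/(2*E)) = (3 + E)/(2*E))
l = -3 (l = -3 + 0 = -3)
(10*l)*X(-2) = (10*(-3))*((½)*(3 - 2)/(-2)) = -15*(-1)/2 = -30*(-¼) = 15/2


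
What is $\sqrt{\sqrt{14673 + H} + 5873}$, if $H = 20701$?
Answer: $\sqrt{5873 + \sqrt{35374}} \approx 77.853$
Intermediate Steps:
$\sqrt{\sqrt{14673 + H} + 5873} = \sqrt{\sqrt{14673 + 20701} + 5873} = \sqrt{\sqrt{35374} + 5873} = \sqrt{5873 + \sqrt{35374}}$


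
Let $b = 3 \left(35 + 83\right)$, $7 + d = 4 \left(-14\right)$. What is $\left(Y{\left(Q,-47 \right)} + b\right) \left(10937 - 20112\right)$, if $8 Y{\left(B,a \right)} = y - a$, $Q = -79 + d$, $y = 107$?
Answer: $- \frac{13698275}{4} \approx -3.4246 \cdot 10^{6}$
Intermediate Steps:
$d = -63$ ($d = -7 + 4 \left(-14\right) = -7 - 56 = -63$)
$b = 354$ ($b = 3 \cdot 118 = 354$)
$Q = -142$ ($Q = -79 - 63 = -142$)
$Y{\left(B,a \right)} = \frac{107}{8} - \frac{a}{8}$ ($Y{\left(B,a \right)} = \frac{107 - a}{8} = \frac{107}{8} - \frac{a}{8}$)
$\left(Y{\left(Q,-47 \right)} + b\right) \left(10937 - 20112\right) = \left(\left(\frac{107}{8} - - \frac{47}{8}\right) + 354\right) \left(10937 - 20112\right) = \left(\left(\frac{107}{8} + \frac{47}{8}\right) + 354\right) \left(-9175\right) = \left(\frac{77}{4} + 354\right) \left(-9175\right) = \frac{1493}{4} \left(-9175\right) = - \frac{13698275}{4}$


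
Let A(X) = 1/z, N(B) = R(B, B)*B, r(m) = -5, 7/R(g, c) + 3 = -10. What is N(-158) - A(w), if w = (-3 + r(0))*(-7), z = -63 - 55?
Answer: 130521/1534 ≈ 85.085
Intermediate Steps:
R(g, c) = -7/13 (R(g, c) = 7/(-3 - 10) = 7/(-13) = 7*(-1/13) = -7/13)
z = -118
N(B) = -7*B/13
w = 56 (w = (-3 - 5)*(-7) = -8*(-7) = 56)
A(X) = -1/118 (A(X) = 1/(-118) = -1/118)
N(-158) - A(w) = -7/13*(-158) - 1*(-1/118) = 1106/13 + 1/118 = 130521/1534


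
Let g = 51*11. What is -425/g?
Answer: -25/33 ≈ -0.75758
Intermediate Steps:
g = 561
-425/g = -425/561 = -425*1/561 = -25/33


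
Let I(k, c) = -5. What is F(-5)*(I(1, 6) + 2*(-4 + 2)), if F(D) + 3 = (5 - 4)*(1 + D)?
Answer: 63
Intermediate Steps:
F(D) = -2 + D (F(D) = -3 + (5 - 4)*(1 + D) = -3 + 1*(1 + D) = -3 + (1 + D) = -2 + D)
F(-5)*(I(1, 6) + 2*(-4 + 2)) = (-2 - 5)*(-5 + 2*(-4 + 2)) = -7*(-5 + 2*(-2)) = -7*(-5 - 4) = -7*(-9) = 63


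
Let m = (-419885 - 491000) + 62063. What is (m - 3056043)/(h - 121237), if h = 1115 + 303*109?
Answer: 780973/17419 ≈ 44.835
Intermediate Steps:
m = -848822 (m = -910885 + 62063 = -848822)
h = 34142 (h = 1115 + 33027 = 34142)
(m - 3056043)/(h - 121237) = (-848822 - 3056043)/(34142 - 121237) = -3904865/(-87095) = -3904865*(-1/87095) = 780973/17419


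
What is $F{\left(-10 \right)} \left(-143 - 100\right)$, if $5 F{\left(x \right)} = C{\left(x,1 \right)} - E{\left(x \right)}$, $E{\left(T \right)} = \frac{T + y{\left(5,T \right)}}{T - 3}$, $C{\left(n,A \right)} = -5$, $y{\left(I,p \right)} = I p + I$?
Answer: $\frac{5832}{13} \approx 448.62$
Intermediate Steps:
$y{\left(I,p \right)} = I + I p$
$E{\left(T \right)} = \frac{5 + 6 T}{-3 + T}$ ($E{\left(T \right)} = \frac{T + 5 \left(1 + T\right)}{T - 3} = \frac{T + \left(5 + 5 T\right)}{-3 + T} = \frac{5 + 6 T}{-3 + T}$)
$F{\left(x \right)} = -1 - \frac{5 + 6 x}{5 \left(-3 + x\right)}$ ($F{\left(x \right)} = \frac{-5 - \frac{5 + 6 x}{-3 + x}}{5} = -1 - \frac{5 + 6 x}{5 \left(-3 + x\right)}$)
$F{\left(-10 \right)} \left(-143 - 100\right) = \frac{10 - -110}{5 \left(-3 - 10\right)} \left(-143 - 100\right) = \frac{10 + 110}{5 \left(-13\right)} \left(-243\right) = \frac{1}{5} \left(- \frac{1}{13}\right) 120 \left(-243\right) = \left(- \frac{24}{13}\right) \left(-243\right) = \frac{5832}{13}$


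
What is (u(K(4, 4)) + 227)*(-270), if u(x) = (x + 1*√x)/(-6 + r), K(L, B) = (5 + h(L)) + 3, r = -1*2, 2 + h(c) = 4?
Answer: -121905/2 + 135*√10/4 ≈ -60846.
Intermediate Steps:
h(c) = 2 (h(c) = -2 + 4 = 2)
r = -2
K(L, B) = 10 (K(L, B) = (5 + 2) + 3 = 7 + 3 = 10)
u(x) = -x/8 - √x/8 (u(x) = (x + 1*√x)/(-6 - 2) = (x + √x)/(-8) = (x + √x)*(-⅛) = -x/8 - √x/8)
(u(K(4, 4)) + 227)*(-270) = ((-⅛*10 - √10/8) + 227)*(-270) = ((-5/4 - √10/8) + 227)*(-270) = (903/4 - √10/8)*(-270) = -121905/2 + 135*√10/4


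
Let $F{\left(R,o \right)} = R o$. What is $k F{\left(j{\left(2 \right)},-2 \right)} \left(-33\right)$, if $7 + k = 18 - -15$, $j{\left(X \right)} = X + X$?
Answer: $6864$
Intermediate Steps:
$j{\left(X \right)} = 2 X$
$k = 26$ ($k = -7 + \left(18 - -15\right) = -7 + \left(18 + 15\right) = -7 + 33 = 26$)
$k F{\left(j{\left(2 \right)},-2 \right)} \left(-33\right) = 26 \cdot 2 \cdot 2 \left(-2\right) \left(-33\right) = 26 \cdot 4 \left(-2\right) \left(-33\right) = 26 \left(-8\right) \left(-33\right) = \left(-208\right) \left(-33\right) = 6864$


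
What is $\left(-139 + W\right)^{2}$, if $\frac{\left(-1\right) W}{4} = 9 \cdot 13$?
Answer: $368449$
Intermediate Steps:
$W = -468$ ($W = - 4 \cdot 9 \cdot 13 = \left(-4\right) 117 = -468$)
$\left(-139 + W\right)^{2} = \left(-139 - 468\right)^{2} = \left(-607\right)^{2} = 368449$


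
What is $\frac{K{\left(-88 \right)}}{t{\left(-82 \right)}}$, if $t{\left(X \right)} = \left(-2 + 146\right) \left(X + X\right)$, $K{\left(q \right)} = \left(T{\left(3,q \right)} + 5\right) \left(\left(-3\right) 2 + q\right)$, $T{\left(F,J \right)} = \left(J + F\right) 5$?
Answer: $- \frac{1645}{984} \approx -1.6717$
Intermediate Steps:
$T{\left(F,J \right)} = 5 F + 5 J$ ($T{\left(F,J \right)} = \left(F + J\right) 5 = 5 F + 5 J$)
$K{\left(q \right)} = \left(-6 + q\right) \left(20 + 5 q\right)$ ($K{\left(q \right)} = \left(\left(5 \cdot 3 + 5 q\right) + 5\right) \left(\left(-3\right) 2 + q\right) = \left(\left(15 + 5 q\right) + 5\right) \left(-6 + q\right) = \left(20 + 5 q\right) \left(-6 + q\right) = \left(-6 + q\right) \left(20 + 5 q\right)$)
$t{\left(X \right)} = 288 X$ ($t{\left(X \right)} = 144 \cdot 2 X = 288 X$)
$\frac{K{\left(-88 \right)}}{t{\left(-82 \right)}} = \frac{-120 - -880 + 5 \left(-88\right)^{2}}{288 \left(-82\right)} = \frac{-120 + 880 + 5 \cdot 7744}{-23616} = \left(-120 + 880 + 38720\right) \left(- \frac{1}{23616}\right) = 39480 \left(- \frac{1}{23616}\right) = - \frac{1645}{984}$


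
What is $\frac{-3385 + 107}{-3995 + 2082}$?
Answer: $\frac{3278}{1913} \approx 1.7135$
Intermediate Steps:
$\frac{-3385 + 107}{-3995 + 2082} = - \frac{3278}{-1913} = \left(-3278\right) \left(- \frac{1}{1913}\right) = \frac{3278}{1913}$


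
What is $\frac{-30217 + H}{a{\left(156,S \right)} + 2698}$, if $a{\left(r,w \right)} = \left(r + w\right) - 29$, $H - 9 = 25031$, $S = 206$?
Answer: $- \frac{5177}{3031} \approx -1.708$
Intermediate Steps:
$H = 25040$ ($H = 9 + 25031 = 25040$)
$a{\left(r,w \right)} = -29 + r + w$
$\frac{-30217 + H}{a{\left(156,S \right)} + 2698} = \frac{-30217 + 25040}{\left(-29 + 156 + 206\right) + 2698} = - \frac{5177}{333 + 2698} = - \frac{5177}{3031}$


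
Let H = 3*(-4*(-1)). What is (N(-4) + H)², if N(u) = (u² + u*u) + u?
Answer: 1600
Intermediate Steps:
H = 12 (H = 3*4 = 12)
N(u) = u + 2*u² (N(u) = (u² + u²) + u = 2*u² + u = u + 2*u²)
(N(-4) + H)² = (-4*(1 + 2*(-4)) + 12)² = (-4*(1 - 8) + 12)² = (-4*(-7) + 12)² = (28 + 12)² = 40² = 1600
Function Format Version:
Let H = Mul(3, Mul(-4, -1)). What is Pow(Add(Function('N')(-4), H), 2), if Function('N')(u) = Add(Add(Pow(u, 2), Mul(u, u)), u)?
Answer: 1600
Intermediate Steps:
H = 12 (H = Mul(3, 4) = 12)
Function('N')(u) = Add(u, Mul(2, Pow(u, 2))) (Function('N')(u) = Add(Add(Pow(u, 2), Pow(u, 2)), u) = Add(Mul(2, Pow(u, 2)), u) = Add(u, Mul(2, Pow(u, 2))))
Pow(Add(Function('N')(-4), H), 2) = Pow(Add(Mul(-4, Add(1, Mul(2, -4))), 12), 2) = Pow(Add(Mul(-4, Add(1, -8)), 12), 2) = Pow(Add(Mul(-4, -7), 12), 2) = Pow(Add(28, 12), 2) = Pow(40, 2) = 1600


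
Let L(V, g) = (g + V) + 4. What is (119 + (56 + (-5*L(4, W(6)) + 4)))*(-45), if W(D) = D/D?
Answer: -6030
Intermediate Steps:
W(D) = 1
L(V, g) = 4 + V + g (L(V, g) = (V + g) + 4 = 4 + V + g)
(119 + (56 + (-5*L(4, W(6)) + 4)))*(-45) = (119 + (56 + (-5*(4 + 4 + 1) + 4)))*(-45) = (119 + (56 + (-5*9 + 4)))*(-45) = (119 + (56 + (-45 + 4)))*(-45) = (119 + (56 - 41))*(-45) = (119 + 15)*(-45) = 134*(-45) = -6030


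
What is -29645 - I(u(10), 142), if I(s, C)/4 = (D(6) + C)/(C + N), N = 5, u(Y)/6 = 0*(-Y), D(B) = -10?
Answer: -1452781/49 ≈ -29649.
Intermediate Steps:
u(Y) = 0 (u(Y) = 6*(0*(-Y)) = 6*0 = 0)
I(s, C) = 4*(-10 + C)/(5 + C) (I(s, C) = 4*((-10 + C)/(C + 5)) = 4*((-10 + C)/(5 + C)) = 4*(-10 + C)/(5 + C))
-29645 - I(u(10), 142) = -29645 - 4*(-10 + 142)/(5 + 142) = -29645 - 4*132/147 = -29645 - 1*176/49 = -29645 - 176/49 = -1452781/49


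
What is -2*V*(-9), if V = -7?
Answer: -126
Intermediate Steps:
-2*V*(-9) = -2*(-7)*(-9) = 14*(-9) = -126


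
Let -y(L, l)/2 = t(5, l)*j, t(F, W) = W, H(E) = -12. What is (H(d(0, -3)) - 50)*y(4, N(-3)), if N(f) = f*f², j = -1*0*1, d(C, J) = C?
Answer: 0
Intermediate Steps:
j = 0 (j = 0*1 = 0)
N(f) = f³
y(L, l) = 0 (y(L, l) = -2*l*0 = -2*0 = 0)
(H(d(0, -3)) - 50)*y(4, N(-3)) = (-12 - 50)*0 = -62*0 = 0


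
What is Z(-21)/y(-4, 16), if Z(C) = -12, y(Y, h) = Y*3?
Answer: 1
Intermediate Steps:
y(Y, h) = 3*Y
Z(-21)/y(-4, 16) = -12/(3*(-4)) = -12/(-12) = -12*(-1/12) = 1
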